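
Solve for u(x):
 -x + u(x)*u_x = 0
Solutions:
 u(x) = -sqrt(C1 + x^2)
 u(x) = sqrt(C1 + x^2)


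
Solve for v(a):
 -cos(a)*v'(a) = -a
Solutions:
 v(a) = C1 + Integral(a/cos(a), a)


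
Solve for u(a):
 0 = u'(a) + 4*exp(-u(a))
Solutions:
 u(a) = log(C1 - 4*a)


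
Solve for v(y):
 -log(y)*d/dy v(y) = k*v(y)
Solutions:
 v(y) = C1*exp(-k*li(y))


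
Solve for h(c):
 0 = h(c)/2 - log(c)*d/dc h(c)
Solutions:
 h(c) = C1*exp(li(c)/2)


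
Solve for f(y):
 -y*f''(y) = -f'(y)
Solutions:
 f(y) = C1 + C2*y^2


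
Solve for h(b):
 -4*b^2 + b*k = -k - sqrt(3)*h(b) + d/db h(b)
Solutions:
 h(b) = C1*exp(sqrt(3)*b) + 4*sqrt(3)*b^2/3 - sqrt(3)*b*k/3 + 8*b/3 - sqrt(3)*k/3 - k/3 + 8*sqrt(3)/9


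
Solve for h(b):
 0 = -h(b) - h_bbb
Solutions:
 h(b) = C3*exp(-b) + (C1*sin(sqrt(3)*b/2) + C2*cos(sqrt(3)*b/2))*exp(b/2)


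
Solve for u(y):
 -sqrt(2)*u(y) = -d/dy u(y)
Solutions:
 u(y) = C1*exp(sqrt(2)*y)


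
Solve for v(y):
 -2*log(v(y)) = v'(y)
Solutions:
 li(v(y)) = C1 - 2*y


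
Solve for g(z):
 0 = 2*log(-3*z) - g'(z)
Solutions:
 g(z) = C1 + 2*z*log(-z) + 2*z*(-1 + log(3))


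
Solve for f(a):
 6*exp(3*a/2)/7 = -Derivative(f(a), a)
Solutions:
 f(a) = C1 - 4*exp(3*a/2)/7


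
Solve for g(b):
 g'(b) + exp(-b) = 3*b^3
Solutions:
 g(b) = C1 + 3*b^4/4 + exp(-b)


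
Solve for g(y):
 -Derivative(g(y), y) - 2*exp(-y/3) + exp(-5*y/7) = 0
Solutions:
 g(y) = C1 + 6*exp(-y/3) - 7*exp(-5*y/7)/5


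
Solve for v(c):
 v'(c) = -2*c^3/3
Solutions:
 v(c) = C1 - c^4/6


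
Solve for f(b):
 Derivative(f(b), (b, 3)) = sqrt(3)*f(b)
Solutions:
 f(b) = C3*exp(3^(1/6)*b) + (C1*sin(3^(2/3)*b/2) + C2*cos(3^(2/3)*b/2))*exp(-3^(1/6)*b/2)


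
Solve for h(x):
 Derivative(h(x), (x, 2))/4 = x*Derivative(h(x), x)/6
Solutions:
 h(x) = C1 + C2*erfi(sqrt(3)*x/3)


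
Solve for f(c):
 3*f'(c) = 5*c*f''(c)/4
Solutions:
 f(c) = C1 + C2*c^(17/5)


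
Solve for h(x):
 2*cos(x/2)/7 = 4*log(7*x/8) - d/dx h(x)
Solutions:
 h(x) = C1 + 4*x*log(x) - 12*x*log(2) - 4*x + 4*x*log(7) - 4*sin(x/2)/7


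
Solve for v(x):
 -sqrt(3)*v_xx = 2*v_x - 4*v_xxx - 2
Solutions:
 v(x) = C1 + C2*exp(x*(sqrt(3) + sqrt(35))/8) + C3*exp(x*(-sqrt(35) + sqrt(3))/8) + x


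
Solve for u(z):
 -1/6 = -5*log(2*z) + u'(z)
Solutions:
 u(z) = C1 + 5*z*log(z) - 31*z/6 + z*log(32)


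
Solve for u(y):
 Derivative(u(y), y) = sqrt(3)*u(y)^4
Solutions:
 u(y) = (-1/(C1 + 3*sqrt(3)*y))^(1/3)
 u(y) = (-1/(C1 + sqrt(3)*y))^(1/3)*(-3^(2/3) - 3*3^(1/6)*I)/6
 u(y) = (-1/(C1 + sqrt(3)*y))^(1/3)*(-3^(2/3) + 3*3^(1/6)*I)/6


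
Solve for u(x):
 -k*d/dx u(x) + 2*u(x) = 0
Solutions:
 u(x) = C1*exp(2*x/k)


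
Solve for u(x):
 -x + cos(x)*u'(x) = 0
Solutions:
 u(x) = C1 + Integral(x/cos(x), x)


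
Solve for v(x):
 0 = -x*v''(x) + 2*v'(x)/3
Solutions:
 v(x) = C1 + C2*x^(5/3)


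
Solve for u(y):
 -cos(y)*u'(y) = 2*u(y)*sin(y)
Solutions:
 u(y) = C1*cos(y)^2


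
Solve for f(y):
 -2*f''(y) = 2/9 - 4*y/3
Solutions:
 f(y) = C1 + C2*y + y^3/9 - y^2/18


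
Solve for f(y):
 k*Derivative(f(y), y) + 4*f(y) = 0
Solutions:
 f(y) = C1*exp(-4*y/k)


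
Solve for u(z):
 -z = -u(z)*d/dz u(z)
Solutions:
 u(z) = -sqrt(C1 + z^2)
 u(z) = sqrt(C1 + z^2)


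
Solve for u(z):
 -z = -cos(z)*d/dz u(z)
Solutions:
 u(z) = C1 + Integral(z/cos(z), z)


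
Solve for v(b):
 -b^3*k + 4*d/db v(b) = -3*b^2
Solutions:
 v(b) = C1 + b^4*k/16 - b^3/4


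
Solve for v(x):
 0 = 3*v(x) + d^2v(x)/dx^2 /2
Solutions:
 v(x) = C1*sin(sqrt(6)*x) + C2*cos(sqrt(6)*x)


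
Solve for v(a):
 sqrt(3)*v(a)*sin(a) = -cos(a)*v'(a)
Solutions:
 v(a) = C1*cos(a)^(sqrt(3))


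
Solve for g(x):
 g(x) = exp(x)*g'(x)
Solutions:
 g(x) = C1*exp(-exp(-x))


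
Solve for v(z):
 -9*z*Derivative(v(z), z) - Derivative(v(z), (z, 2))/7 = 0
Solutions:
 v(z) = C1 + C2*erf(3*sqrt(14)*z/2)


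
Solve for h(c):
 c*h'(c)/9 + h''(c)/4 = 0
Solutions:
 h(c) = C1 + C2*erf(sqrt(2)*c/3)


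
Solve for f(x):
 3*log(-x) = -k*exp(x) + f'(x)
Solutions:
 f(x) = C1 + k*exp(x) + 3*x*log(-x) - 3*x


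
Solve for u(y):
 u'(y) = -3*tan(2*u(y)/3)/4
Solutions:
 u(y) = -3*asin(C1*exp(-y/2))/2 + 3*pi/2
 u(y) = 3*asin(C1*exp(-y/2))/2


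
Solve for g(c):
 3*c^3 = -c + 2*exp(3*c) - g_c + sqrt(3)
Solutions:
 g(c) = C1 - 3*c^4/4 - c^2/2 + sqrt(3)*c + 2*exp(3*c)/3


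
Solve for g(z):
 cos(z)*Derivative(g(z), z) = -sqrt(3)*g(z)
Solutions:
 g(z) = C1*(sin(z) - 1)^(sqrt(3)/2)/(sin(z) + 1)^(sqrt(3)/2)


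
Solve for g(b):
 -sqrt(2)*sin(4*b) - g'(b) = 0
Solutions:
 g(b) = C1 + sqrt(2)*cos(4*b)/4


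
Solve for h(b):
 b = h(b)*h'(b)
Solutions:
 h(b) = -sqrt(C1 + b^2)
 h(b) = sqrt(C1 + b^2)


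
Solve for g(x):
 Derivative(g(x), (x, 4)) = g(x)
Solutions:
 g(x) = C1*exp(-x) + C2*exp(x) + C3*sin(x) + C4*cos(x)


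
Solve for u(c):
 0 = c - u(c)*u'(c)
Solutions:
 u(c) = -sqrt(C1 + c^2)
 u(c) = sqrt(C1 + c^2)


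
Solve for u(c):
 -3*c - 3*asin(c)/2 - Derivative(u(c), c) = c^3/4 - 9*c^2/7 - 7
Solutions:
 u(c) = C1 - c^4/16 + 3*c^3/7 - 3*c^2/2 - 3*c*asin(c)/2 + 7*c - 3*sqrt(1 - c^2)/2


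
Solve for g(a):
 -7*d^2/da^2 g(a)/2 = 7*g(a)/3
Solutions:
 g(a) = C1*sin(sqrt(6)*a/3) + C2*cos(sqrt(6)*a/3)


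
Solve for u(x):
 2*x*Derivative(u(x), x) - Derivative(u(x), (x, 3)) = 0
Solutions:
 u(x) = C1 + Integral(C2*airyai(2^(1/3)*x) + C3*airybi(2^(1/3)*x), x)


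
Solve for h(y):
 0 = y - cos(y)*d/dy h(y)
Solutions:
 h(y) = C1 + Integral(y/cos(y), y)


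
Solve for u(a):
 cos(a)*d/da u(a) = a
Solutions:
 u(a) = C1 + Integral(a/cos(a), a)


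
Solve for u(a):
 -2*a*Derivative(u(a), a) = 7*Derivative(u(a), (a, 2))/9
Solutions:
 u(a) = C1 + C2*erf(3*sqrt(7)*a/7)


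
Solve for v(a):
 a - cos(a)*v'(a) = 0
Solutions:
 v(a) = C1 + Integral(a/cos(a), a)


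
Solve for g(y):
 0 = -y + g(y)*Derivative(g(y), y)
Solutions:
 g(y) = -sqrt(C1 + y^2)
 g(y) = sqrt(C1 + y^2)


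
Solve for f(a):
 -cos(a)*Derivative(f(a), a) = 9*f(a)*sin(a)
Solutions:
 f(a) = C1*cos(a)^9


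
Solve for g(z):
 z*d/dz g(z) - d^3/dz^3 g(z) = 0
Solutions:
 g(z) = C1 + Integral(C2*airyai(z) + C3*airybi(z), z)


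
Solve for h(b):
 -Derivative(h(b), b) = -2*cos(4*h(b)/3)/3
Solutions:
 -2*b/3 - 3*log(sin(4*h(b)/3) - 1)/8 + 3*log(sin(4*h(b)/3) + 1)/8 = C1


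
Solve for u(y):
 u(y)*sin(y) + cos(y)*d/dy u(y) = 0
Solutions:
 u(y) = C1*cos(y)


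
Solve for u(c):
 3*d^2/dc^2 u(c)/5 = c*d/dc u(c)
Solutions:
 u(c) = C1 + C2*erfi(sqrt(30)*c/6)


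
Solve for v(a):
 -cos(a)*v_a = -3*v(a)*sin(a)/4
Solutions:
 v(a) = C1/cos(a)^(3/4)


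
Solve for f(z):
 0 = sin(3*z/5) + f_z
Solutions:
 f(z) = C1 + 5*cos(3*z/5)/3


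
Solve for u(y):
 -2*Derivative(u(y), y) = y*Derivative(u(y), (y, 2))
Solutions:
 u(y) = C1 + C2/y


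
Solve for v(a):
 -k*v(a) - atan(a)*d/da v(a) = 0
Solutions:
 v(a) = C1*exp(-k*Integral(1/atan(a), a))


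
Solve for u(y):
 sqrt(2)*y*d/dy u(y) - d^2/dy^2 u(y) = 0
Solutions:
 u(y) = C1 + C2*erfi(2^(3/4)*y/2)


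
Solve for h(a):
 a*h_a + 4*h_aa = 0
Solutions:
 h(a) = C1 + C2*erf(sqrt(2)*a/4)


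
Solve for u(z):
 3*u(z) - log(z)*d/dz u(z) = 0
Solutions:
 u(z) = C1*exp(3*li(z))


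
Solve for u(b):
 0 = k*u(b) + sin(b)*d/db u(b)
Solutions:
 u(b) = C1*exp(k*(-log(cos(b) - 1) + log(cos(b) + 1))/2)


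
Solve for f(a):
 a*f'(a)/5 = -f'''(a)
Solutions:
 f(a) = C1 + Integral(C2*airyai(-5^(2/3)*a/5) + C3*airybi(-5^(2/3)*a/5), a)


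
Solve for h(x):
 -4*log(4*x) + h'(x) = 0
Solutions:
 h(x) = C1 + 4*x*log(x) - 4*x + x*log(256)


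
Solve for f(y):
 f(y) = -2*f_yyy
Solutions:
 f(y) = C3*exp(-2^(2/3)*y/2) + (C1*sin(2^(2/3)*sqrt(3)*y/4) + C2*cos(2^(2/3)*sqrt(3)*y/4))*exp(2^(2/3)*y/4)


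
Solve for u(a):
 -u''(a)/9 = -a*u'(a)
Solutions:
 u(a) = C1 + C2*erfi(3*sqrt(2)*a/2)


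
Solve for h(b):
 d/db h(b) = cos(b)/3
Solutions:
 h(b) = C1 + sin(b)/3


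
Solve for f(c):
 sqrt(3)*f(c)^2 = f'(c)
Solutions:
 f(c) = -1/(C1 + sqrt(3)*c)


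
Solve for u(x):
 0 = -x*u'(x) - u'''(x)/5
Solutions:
 u(x) = C1 + Integral(C2*airyai(-5^(1/3)*x) + C3*airybi(-5^(1/3)*x), x)


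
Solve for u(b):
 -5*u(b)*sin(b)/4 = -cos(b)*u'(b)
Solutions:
 u(b) = C1/cos(b)^(5/4)


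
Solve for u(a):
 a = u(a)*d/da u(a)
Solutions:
 u(a) = -sqrt(C1 + a^2)
 u(a) = sqrt(C1 + a^2)


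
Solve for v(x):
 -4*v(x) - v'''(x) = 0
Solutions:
 v(x) = C3*exp(-2^(2/3)*x) + (C1*sin(2^(2/3)*sqrt(3)*x/2) + C2*cos(2^(2/3)*sqrt(3)*x/2))*exp(2^(2/3)*x/2)


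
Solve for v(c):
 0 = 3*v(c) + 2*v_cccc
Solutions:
 v(c) = (C1*sin(6^(1/4)*c/2) + C2*cos(6^(1/4)*c/2))*exp(-6^(1/4)*c/2) + (C3*sin(6^(1/4)*c/2) + C4*cos(6^(1/4)*c/2))*exp(6^(1/4)*c/2)


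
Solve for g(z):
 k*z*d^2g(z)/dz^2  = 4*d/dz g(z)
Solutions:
 g(z) = C1 + z^(((re(k) + 4)*re(k) + im(k)^2)/(re(k)^2 + im(k)^2))*(C2*sin(4*log(z)*Abs(im(k))/(re(k)^2 + im(k)^2)) + C3*cos(4*log(z)*im(k)/(re(k)^2 + im(k)^2)))


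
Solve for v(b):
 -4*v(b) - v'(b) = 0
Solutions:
 v(b) = C1*exp(-4*b)


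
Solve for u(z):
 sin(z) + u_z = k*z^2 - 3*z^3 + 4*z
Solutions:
 u(z) = C1 + k*z^3/3 - 3*z^4/4 + 2*z^2 + cos(z)


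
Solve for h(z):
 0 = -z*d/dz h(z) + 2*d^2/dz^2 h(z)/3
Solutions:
 h(z) = C1 + C2*erfi(sqrt(3)*z/2)


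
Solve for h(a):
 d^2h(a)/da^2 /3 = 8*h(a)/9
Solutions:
 h(a) = C1*exp(-2*sqrt(6)*a/3) + C2*exp(2*sqrt(6)*a/3)


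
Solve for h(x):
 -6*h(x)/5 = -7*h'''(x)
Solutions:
 h(x) = C3*exp(35^(2/3)*6^(1/3)*x/35) + (C1*sin(2^(1/3)*3^(5/6)*35^(2/3)*x/70) + C2*cos(2^(1/3)*3^(5/6)*35^(2/3)*x/70))*exp(-35^(2/3)*6^(1/3)*x/70)


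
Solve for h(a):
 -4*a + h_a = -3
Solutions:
 h(a) = C1 + 2*a^2 - 3*a


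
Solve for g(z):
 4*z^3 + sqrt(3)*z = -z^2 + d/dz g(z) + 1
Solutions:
 g(z) = C1 + z^4 + z^3/3 + sqrt(3)*z^2/2 - z


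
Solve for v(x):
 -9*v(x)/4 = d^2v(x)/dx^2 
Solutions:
 v(x) = C1*sin(3*x/2) + C2*cos(3*x/2)


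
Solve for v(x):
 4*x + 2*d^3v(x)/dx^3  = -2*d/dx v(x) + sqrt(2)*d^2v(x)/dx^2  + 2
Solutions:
 v(x) = C1 - x^2 - sqrt(2)*x + x + (C2*sin(sqrt(14)*x/4) + C3*cos(sqrt(14)*x/4))*exp(sqrt(2)*x/4)


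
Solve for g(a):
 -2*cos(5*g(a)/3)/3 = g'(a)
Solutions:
 2*a/3 - 3*log(sin(5*g(a)/3) - 1)/10 + 3*log(sin(5*g(a)/3) + 1)/10 = C1


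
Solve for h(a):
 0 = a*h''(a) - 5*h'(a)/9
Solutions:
 h(a) = C1 + C2*a^(14/9)


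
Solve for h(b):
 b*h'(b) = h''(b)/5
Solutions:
 h(b) = C1 + C2*erfi(sqrt(10)*b/2)


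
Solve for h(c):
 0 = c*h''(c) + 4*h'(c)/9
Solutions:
 h(c) = C1 + C2*c^(5/9)


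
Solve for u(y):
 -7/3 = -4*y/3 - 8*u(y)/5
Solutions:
 u(y) = 35/24 - 5*y/6


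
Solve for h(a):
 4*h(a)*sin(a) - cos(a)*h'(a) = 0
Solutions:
 h(a) = C1/cos(a)^4


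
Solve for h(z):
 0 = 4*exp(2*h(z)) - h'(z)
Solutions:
 h(z) = log(-sqrt(-1/(C1 + 4*z))) - log(2)/2
 h(z) = log(-1/(C1 + 4*z))/2 - log(2)/2


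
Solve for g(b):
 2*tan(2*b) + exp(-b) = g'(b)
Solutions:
 g(b) = C1 + log(tan(2*b)^2 + 1)/2 - exp(-b)


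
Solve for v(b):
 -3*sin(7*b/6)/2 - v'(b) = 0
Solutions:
 v(b) = C1 + 9*cos(7*b/6)/7


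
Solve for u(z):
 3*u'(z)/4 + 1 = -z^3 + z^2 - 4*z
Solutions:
 u(z) = C1 - z^4/3 + 4*z^3/9 - 8*z^2/3 - 4*z/3


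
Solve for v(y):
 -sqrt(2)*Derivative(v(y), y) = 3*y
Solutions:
 v(y) = C1 - 3*sqrt(2)*y^2/4


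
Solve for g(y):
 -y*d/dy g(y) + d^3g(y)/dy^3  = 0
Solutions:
 g(y) = C1 + Integral(C2*airyai(y) + C3*airybi(y), y)


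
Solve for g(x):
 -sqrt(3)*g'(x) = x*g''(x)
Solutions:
 g(x) = C1 + C2*x^(1 - sqrt(3))


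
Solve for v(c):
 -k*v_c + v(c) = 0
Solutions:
 v(c) = C1*exp(c/k)


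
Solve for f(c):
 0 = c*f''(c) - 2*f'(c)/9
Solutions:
 f(c) = C1 + C2*c^(11/9)


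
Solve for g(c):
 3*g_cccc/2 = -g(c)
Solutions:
 g(c) = (C1*sin(6^(3/4)*c/6) + C2*cos(6^(3/4)*c/6))*exp(-6^(3/4)*c/6) + (C3*sin(6^(3/4)*c/6) + C4*cos(6^(3/4)*c/6))*exp(6^(3/4)*c/6)


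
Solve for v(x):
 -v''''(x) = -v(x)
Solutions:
 v(x) = C1*exp(-x) + C2*exp(x) + C3*sin(x) + C4*cos(x)


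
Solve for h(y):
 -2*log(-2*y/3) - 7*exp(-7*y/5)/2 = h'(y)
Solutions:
 h(y) = C1 - 2*y*log(-y) + 2*y*(-log(2) + 1 + log(3)) + 5*exp(-7*y/5)/2


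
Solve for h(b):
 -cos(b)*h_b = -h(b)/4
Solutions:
 h(b) = C1*(sin(b) + 1)^(1/8)/(sin(b) - 1)^(1/8)


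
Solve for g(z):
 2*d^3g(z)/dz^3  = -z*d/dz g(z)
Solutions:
 g(z) = C1 + Integral(C2*airyai(-2^(2/3)*z/2) + C3*airybi(-2^(2/3)*z/2), z)


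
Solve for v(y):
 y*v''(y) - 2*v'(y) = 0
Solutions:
 v(y) = C1 + C2*y^3


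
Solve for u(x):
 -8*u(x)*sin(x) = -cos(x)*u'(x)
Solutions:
 u(x) = C1/cos(x)^8


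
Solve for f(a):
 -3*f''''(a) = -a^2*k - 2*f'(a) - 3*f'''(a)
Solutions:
 f(a) = C1 + C2*exp(a*(-(3*sqrt(11) + 10)^(1/3) - 1/(3*sqrt(11) + 10)^(1/3) + 2)/6)*sin(sqrt(3)*a*(-(3*sqrt(11) + 10)^(1/3) + (3*sqrt(11) + 10)^(-1/3))/6) + C3*exp(a*(-(3*sqrt(11) + 10)^(1/3) - 1/(3*sqrt(11) + 10)^(1/3) + 2)/6)*cos(sqrt(3)*a*(-(3*sqrt(11) + 10)^(1/3) + (3*sqrt(11) + 10)^(-1/3))/6) + C4*exp(a*((3*sqrt(11) + 10)^(-1/3) + 1 + (3*sqrt(11) + 10)^(1/3))/3) - a^3*k/6 + 3*a*k/2


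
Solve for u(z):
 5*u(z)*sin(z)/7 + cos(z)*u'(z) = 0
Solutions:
 u(z) = C1*cos(z)^(5/7)


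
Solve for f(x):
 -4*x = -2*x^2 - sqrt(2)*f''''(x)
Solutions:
 f(x) = C1 + C2*x + C3*x^2 + C4*x^3 - sqrt(2)*x^6/360 + sqrt(2)*x^5/60


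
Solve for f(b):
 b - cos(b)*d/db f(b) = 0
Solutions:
 f(b) = C1 + Integral(b/cos(b), b)


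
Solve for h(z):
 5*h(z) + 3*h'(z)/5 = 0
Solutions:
 h(z) = C1*exp(-25*z/3)


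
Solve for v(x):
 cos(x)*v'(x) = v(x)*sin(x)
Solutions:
 v(x) = C1/cos(x)


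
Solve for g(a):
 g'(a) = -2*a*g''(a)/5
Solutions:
 g(a) = C1 + C2/a^(3/2)


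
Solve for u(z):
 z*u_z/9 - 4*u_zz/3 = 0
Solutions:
 u(z) = C1 + C2*erfi(sqrt(6)*z/12)


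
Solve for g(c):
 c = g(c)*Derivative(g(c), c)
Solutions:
 g(c) = -sqrt(C1 + c^2)
 g(c) = sqrt(C1 + c^2)


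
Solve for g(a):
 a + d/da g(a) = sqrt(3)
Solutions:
 g(a) = C1 - a^2/2 + sqrt(3)*a


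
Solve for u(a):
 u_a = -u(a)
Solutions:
 u(a) = C1*exp(-a)


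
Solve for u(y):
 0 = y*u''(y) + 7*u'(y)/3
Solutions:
 u(y) = C1 + C2/y^(4/3)


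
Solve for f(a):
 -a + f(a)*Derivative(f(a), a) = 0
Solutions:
 f(a) = -sqrt(C1 + a^2)
 f(a) = sqrt(C1 + a^2)


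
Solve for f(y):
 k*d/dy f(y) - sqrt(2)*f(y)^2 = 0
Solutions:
 f(y) = -k/(C1*k + sqrt(2)*y)


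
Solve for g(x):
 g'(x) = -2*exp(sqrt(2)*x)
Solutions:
 g(x) = C1 - sqrt(2)*exp(sqrt(2)*x)


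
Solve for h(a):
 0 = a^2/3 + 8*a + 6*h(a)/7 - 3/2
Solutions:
 h(a) = -7*a^2/18 - 28*a/3 + 7/4


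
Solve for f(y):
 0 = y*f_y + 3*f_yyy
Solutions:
 f(y) = C1 + Integral(C2*airyai(-3^(2/3)*y/3) + C3*airybi(-3^(2/3)*y/3), y)


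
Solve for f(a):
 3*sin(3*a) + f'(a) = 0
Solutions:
 f(a) = C1 + cos(3*a)


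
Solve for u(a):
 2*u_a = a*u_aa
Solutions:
 u(a) = C1 + C2*a^3


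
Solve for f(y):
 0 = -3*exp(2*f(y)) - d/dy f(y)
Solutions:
 f(y) = log(-sqrt(-1/(C1 - 3*y))) - log(2)/2
 f(y) = log(-1/(C1 - 3*y))/2 - log(2)/2


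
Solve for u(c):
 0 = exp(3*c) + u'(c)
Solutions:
 u(c) = C1 - exp(3*c)/3


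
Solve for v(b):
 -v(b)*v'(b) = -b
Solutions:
 v(b) = -sqrt(C1 + b^2)
 v(b) = sqrt(C1 + b^2)


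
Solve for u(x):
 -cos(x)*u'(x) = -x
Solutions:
 u(x) = C1 + Integral(x/cos(x), x)


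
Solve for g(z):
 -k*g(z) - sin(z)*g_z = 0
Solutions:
 g(z) = C1*exp(k*(-log(cos(z) - 1) + log(cos(z) + 1))/2)


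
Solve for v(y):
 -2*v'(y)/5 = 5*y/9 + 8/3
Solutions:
 v(y) = C1 - 25*y^2/36 - 20*y/3


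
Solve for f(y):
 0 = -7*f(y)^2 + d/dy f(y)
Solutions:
 f(y) = -1/(C1 + 7*y)


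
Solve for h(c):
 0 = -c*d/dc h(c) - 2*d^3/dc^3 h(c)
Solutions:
 h(c) = C1 + Integral(C2*airyai(-2^(2/3)*c/2) + C3*airybi(-2^(2/3)*c/2), c)


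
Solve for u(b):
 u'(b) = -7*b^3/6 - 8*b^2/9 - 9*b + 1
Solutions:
 u(b) = C1 - 7*b^4/24 - 8*b^3/27 - 9*b^2/2 + b


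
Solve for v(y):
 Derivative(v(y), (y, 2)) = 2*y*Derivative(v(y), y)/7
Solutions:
 v(y) = C1 + C2*erfi(sqrt(7)*y/7)


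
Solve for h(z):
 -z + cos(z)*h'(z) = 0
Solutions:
 h(z) = C1 + Integral(z/cos(z), z)


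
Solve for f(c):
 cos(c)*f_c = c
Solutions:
 f(c) = C1 + Integral(c/cos(c), c)


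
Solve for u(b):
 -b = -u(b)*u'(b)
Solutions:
 u(b) = -sqrt(C1 + b^2)
 u(b) = sqrt(C1 + b^2)


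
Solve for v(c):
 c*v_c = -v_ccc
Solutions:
 v(c) = C1 + Integral(C2*airyai(-c) + C3*airybi(-c), c)


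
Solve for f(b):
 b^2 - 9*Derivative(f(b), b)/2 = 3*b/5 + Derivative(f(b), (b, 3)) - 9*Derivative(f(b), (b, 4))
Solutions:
 f(b) = C1 + C2*exp(b*(-2^(1/3)*(81*sqrt(59073) + 19687)^(1/3) - 2*2^(2/3)/(81*sqrt(59073) + 19687)^(1/3) + 4)/108)*sin(2^(1/3)*sqrt(3)*b*(-(81*sqrt(59073) + 19687)^(1/3) + 2*2^(1/3)/(81*sqrt(59073) + 19687)^(1/3))/108) + C3*exp(b*(-2^(1/3)*(81*sqrt(59073) + 19687)^(1/3) - 2*2^(2/3)/(81*sqrt(59073) + 19687)^(1/3) + 4)/108)*cos(2^(1/3)*sqrt(3)*b*(-(81*sqrt(59073) + 19687)^(1/3) + 2*2^(1/3)/(81*sqrt(59073) + 19687)^(1/3))/108) + C4*exp(b*(2*2^(2/3)/(81*sqrt(59073) + 19687)^(1/3) + 2 + 2^(1/3)*(81*sqrt(59073) + 19687)^(1/3))/54) + 2*b^3/27 - b^2/15 - 8*b/81


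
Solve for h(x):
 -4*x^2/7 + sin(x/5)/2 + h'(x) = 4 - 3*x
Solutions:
 h(x) = C1 + 4*x^3/21 - 3*x^2/2 + 4*x + 5*cos(x/5)/2


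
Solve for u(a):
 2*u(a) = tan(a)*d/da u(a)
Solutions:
 u(a) = C1*sin(a)^2


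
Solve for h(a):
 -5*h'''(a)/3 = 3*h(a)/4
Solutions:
 h(a) = C3*exp(-3^(2/3)*50^(1/3)*a/10) + (C1*sin(3*3^(1/6)*50^(1/3)*a/20) + C2*cos(3*3^(1/6)*50^(1/3)*a/20))*exp(3^(2/3)*50^(1/3)*a/20)


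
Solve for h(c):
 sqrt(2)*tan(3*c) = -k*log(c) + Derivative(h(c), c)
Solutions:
 h(c) = C1 + c*k*(log(c) - 1) - sqrt(2)*log(cos(3*c))/3


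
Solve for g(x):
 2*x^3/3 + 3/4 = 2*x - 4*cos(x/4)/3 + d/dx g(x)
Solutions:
 g(x) = C1 + x^4/6 - x^2 + 3*x/4 + 16*sin(x/4)/3


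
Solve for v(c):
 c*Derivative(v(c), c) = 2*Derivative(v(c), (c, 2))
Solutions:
 v(c) = C1 + C2*erfi(c/2)


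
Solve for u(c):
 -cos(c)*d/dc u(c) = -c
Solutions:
 u(c) = C1 + Integral(c/cos(c), c)


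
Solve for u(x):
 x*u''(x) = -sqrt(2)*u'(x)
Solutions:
 u(x) = C1 + C2*x^(1 - sqrt(2))


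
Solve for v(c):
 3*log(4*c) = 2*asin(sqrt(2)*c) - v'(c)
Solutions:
 v(c) = C1 - 3*c*log(c) + 2*c*asin(sqrt(2)*c) - 6*c*log(2) + 3*c + sqrt(2)*sqrt(1 - 2*c^2)


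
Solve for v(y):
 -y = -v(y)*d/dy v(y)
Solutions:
 v(y) = -sqrt(C1 + y^2)
 v(y) = sqrt(C1 + y^2)


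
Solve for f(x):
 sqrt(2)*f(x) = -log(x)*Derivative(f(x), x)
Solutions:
 f(x) = C1*exp(-sqrt(2)*li(x))


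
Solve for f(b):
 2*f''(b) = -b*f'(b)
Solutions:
 f(b) = C1 + C2*erf(b/2)


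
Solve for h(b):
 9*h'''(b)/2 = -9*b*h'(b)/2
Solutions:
 h(b) = C1 + Integral(C2*airyai(-b) + C3*airybi(-b), b)


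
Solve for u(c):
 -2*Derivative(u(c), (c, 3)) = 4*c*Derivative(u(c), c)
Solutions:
 u(c) = C1 + Integral(C2*airyai(-2^(1/3)*c) + C3*airybi(-2^(1/3)*c), c)


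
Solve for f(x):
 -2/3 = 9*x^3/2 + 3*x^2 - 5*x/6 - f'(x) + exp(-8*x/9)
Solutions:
 f(x) = C1 + 9*x^4/8 + x^3 - 5*x^2/12 + 2*x/3 - 9*exp(-8*x/9)/8


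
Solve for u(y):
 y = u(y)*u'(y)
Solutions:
 u(y) = -sqrt(C1 + y^2)
 u(y) = sqrt(C1 + y^2)


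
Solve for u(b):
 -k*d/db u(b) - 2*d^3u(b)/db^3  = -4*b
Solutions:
 u(b) = C1 + C2*exp(-sqrt(2)*b*sqrt(-k)/2) + C3*exp(sqrt(2)*b*sqrt(-k)/2) + 2*b^2/k


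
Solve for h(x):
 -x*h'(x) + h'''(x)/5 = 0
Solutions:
 h(x) = C1 + Integral(C2*airyai(5^(1/3)*x) + C3*airybi(5^(1/3)*x), x)


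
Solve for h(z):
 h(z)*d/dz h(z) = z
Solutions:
 h(z) = -sqrt(C1 + z^2)
 h(z) = sqrt(C1 + z^2)


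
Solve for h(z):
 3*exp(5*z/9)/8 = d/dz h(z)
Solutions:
 h(z) = C1 + 27*exp(5*z/9)/40


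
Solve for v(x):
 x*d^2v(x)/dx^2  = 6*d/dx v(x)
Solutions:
 v(x) = C1 + C2*x^7


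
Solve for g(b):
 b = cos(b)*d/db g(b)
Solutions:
 g(b) = C1 + Integral(b/cos(b), b)


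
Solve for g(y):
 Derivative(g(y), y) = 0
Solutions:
 g(y) = C1


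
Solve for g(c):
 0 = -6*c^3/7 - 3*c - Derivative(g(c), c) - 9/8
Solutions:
 g(c) = C1 - 3*c^4/14 - 3*c^2/2 - 9*c/8


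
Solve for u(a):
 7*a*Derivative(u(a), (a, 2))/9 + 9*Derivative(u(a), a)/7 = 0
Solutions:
 u(a) = C1 + C2/a^(32/49)


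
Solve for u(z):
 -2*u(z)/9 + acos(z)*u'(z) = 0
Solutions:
 u(z) = C1*exp(2*Integral(1/acos(z), z)/9)


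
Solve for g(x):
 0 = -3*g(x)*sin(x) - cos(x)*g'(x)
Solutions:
 g(x) = C1*cos(x)^3


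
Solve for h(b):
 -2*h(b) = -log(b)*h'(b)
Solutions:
 h(b) = C1*exp(2*li(b))


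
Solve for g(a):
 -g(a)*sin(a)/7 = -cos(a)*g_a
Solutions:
 g(a) = C1/cos(a)^(1/7)


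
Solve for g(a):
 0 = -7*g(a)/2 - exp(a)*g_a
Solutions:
 g(a) = C1*exp(7*exp(-a)/2)


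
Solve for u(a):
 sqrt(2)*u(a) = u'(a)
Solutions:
 u(a) = C1*exp(sqrt(2)*a)


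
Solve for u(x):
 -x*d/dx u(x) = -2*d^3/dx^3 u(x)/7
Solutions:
 u(x) = C1 + Integral(C2*airyai(2^(2/3)*7^(1/3)*x/2) + C3*airybi(2^(2/3)*7^(1/3)*x/2), x)


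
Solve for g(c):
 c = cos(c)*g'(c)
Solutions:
 g(c) = C1 + Integral(c/cos(c), c)


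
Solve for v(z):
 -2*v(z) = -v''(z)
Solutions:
 v(z) = C1*exp(-sqrt(2)*z) + C2*exp(sqrt(2)*z)


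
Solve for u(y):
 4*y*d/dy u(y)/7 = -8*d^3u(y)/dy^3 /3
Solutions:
 u(y) = C1 + Integral(C2*airyai(-14^(2/3)*3^(1/3)*y/14) + C3*airybi(-14^(2/3)*3^(1/3)*y/14), y)


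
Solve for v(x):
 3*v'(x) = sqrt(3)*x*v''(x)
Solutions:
 v(x) = C1 + C2*x^(1 + sqrt(3))


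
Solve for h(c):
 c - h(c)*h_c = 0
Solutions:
 h(c) = -sqrt(C1 + c^2)
 h(c) = sqrt(C1 + c^2)


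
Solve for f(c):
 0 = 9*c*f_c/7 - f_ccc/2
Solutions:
 f(c) = C1 + Integral(C2*airyai(18^(1/3)*7^(2/3)*c/7) + C3*airybi(18^(1/3)*7^(2/3)*c/7), c)


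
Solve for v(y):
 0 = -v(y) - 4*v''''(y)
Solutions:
 v(y) = (C1*sin(y/2) + C2*cos(y/2))*exp(-y/2) + (C3*sin(y/2) + C4*cos(y/2))*exp(y/2)


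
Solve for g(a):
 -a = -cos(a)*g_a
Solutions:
 g(a) = C1 + Integral(a/cos(a), a)


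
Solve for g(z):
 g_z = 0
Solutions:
 g(z) = C1


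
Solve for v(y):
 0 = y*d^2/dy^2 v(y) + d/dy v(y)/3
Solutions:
 v(y) = C1 + C2*y^(2/3)


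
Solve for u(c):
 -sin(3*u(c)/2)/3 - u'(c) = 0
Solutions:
 u(c) = -2*acos((-C1 - exp(c))/(C1 - exp(c)))/3 + 4*pi/3
 u(c) = 2*acos((-C1 - exp(c))/(C1 - exp(c)))/3


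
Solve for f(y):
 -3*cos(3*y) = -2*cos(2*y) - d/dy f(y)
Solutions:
 f(y) = C1 - sin(2*y) + sin(3*y)


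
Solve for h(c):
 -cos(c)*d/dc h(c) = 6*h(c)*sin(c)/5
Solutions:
 h(c) = C1*cos(c)^(6/5)


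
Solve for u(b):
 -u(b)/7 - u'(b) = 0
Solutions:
 u(b) = C1*exp(-b/7)


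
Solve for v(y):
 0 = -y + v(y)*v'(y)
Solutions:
 v(y) = -sqrt(C1 + y^2)
 v(y) = sqrt(C1 + y^2)


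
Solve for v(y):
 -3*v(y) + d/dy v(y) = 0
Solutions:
 v(y) = C1*exp(3*y)


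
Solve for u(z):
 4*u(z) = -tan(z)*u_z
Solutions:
 u(z) = C1/sin(z)^4


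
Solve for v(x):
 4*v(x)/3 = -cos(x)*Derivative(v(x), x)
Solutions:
 v(x) = C1*(sin(x) - 1)^(2/3)/(sin(x) + 1)^(2/3)


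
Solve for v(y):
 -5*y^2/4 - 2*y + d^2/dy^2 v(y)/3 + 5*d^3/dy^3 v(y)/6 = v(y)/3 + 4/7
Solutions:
 v(y) = C1*exp(-y*(4/(15*sqrt(1977) + 667)^(1/3) + 4 + (15*sqrt(1977) + 667)^(1/3))/30)*sin(sqrt(3)*y*(-(15*sqrt(1977) + 667)^(1/3) + 4/(15*sqrt(1977) + 667)^(1/3))/30) + C2*exp(-y*(4/(15*sqrt(1977) + 667)^(1/3) + 4 + (15*sqrt(1977) + 667)^(1/3))/30)*cos(sqrt(3)*y*(-(15*sqrt(1977) + 667)^(1/3) + 4/(15*sqrt(1977) + 667)^(1/3))/30) + C3*exp(y*(-2 + 4/(15*sqrt(1977) + 667)^(1/3) + (15*sqrt(1977) + 667)^(1/3))/15) - 15*y^2/4 - 6*y - 129/14


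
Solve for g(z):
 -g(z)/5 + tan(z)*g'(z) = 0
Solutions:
 g(z) = C1*sin(z)^(1/5)


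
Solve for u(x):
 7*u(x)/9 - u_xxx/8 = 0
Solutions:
 u(x) = C3*exp(2*21^(1/3)*x/3) + (C1*sin(3^(5/6)*7^(1/3)*x/3) + C2*cos(3^(5/6)*7^(1/3)*x/3))*exp(-21^(1/3)*x/3)


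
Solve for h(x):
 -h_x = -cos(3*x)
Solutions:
 h(x) = C1 + sin(3*x)/3


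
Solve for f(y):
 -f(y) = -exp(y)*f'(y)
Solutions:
 f(y) = C1*exp(-exp(-y))


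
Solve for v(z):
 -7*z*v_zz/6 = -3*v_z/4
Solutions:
 v(z) = C1 + C2*z^(23/14)


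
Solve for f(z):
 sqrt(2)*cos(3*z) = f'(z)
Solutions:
 f(z) = C1 + sqrt(2)*sin(3*z)/3


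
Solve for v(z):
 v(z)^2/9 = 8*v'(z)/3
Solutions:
 v(z) = -24/(C1 + z)


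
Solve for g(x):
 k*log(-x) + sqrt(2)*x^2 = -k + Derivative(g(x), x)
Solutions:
 g(x) = C1 + k*x*log(-x) + sqrt(2)*x^3/3


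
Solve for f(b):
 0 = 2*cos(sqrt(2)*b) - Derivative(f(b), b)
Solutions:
 f(b) = C1 + sqrt(2)*sin(sqrt(2)*b)


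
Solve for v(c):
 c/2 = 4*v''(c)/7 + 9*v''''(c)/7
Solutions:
 v(c) = C1 + C2*c + C3*sin(2*c/3) + C4*cos(2*c/3) + 7*c^3/48


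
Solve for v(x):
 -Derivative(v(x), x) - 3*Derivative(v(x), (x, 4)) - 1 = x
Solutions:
 v(x) = C1 + C4*exp(-3^(2/3)*x/3) - x^2/2 - x + (C2*sin(3^(1/6)*x/2) + C3*cos(3^(1/6)*x/2))*exp(3^(2/3)*x/6)


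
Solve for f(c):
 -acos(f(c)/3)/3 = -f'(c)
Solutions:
 Integral(1/acos(_y/3), (_y, f(c))) = C1 + c/3


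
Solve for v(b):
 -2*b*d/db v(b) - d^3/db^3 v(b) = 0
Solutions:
 v(b) = C1 + Integral(C2*airyai(-2^(1/3)*b) + C3*airybi(-2^(1/3)*b), b)


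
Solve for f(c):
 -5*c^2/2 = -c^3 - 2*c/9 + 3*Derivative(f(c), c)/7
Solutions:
 f(c) = C1 + 7*c^4/12 - 35*c^3/18 + 7*c^2/27


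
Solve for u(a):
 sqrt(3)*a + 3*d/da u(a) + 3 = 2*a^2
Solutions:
 u(a) = C1 + 2*a^3/9 - sqrt(3)*a^2/6 - a


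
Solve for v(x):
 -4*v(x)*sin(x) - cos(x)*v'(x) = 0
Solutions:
 v(x) = C1*cos(x)^4


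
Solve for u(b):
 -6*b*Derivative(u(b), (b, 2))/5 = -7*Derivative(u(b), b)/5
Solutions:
 u(b) = C1 + C2*b^(13/6)


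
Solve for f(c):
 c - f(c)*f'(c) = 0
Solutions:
 f(c) = -sqrt(C1 + c^2)
 f(c) = sqrt(C1 + c^2)


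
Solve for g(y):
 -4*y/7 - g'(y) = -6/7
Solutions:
 g(y) = C1 - 2*y^2/7 + 6*y/7


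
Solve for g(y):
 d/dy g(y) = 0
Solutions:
 g(y) = C1


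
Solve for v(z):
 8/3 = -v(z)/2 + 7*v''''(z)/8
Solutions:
 v(z) = C1*exp(-sqrt(2)*7^(3/4)*z/7) + C2*exp(sqrt(2)*7^(3/4)*z/7) + C3*sin(sqrt(2)*7^(3/4)*z/7) + C4*cos(sqrt(2)*7^(3/4)*z/7) - 16/3


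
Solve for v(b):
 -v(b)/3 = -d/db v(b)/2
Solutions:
 v(b) = C1*exp(2*b/3)


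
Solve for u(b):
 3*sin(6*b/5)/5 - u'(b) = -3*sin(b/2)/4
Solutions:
 u(b) = C1 - 3*cos(b/2)/2 - cos(6*b/5)/2


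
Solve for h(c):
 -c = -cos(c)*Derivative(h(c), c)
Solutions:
 h(c) = C1 + Integral(c/cos(c), c)


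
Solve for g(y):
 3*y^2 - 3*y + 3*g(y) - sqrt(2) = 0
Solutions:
 g(y) = -y^2 + y + sqrt(2)/3


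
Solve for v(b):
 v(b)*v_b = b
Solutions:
 v(b) = -sqrt(C1 + b^2)
 v(b) = sqrt(C1 + b^2)


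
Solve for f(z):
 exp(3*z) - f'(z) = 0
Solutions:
 f(z) = C1 + exp(3*z)/3


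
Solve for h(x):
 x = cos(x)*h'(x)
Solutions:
 h(x) = C1 + Integral(x/cos(x), x)


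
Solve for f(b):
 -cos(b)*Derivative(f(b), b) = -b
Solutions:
 f(b) = C1 + Integral(b/cos(b), b)


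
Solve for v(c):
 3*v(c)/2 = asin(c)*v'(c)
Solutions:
 v(c) = C1*exp(3*Integral(1/asin(c), c)/2)


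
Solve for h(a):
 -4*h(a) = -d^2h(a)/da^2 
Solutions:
 h(a) = C1*exp(-2*a) + C2*exp(2*a)


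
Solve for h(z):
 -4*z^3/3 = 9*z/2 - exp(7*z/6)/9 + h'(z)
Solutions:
 h(z) = C1 - z^4/3 - 9*z^2/4 + 2*exp(7*z/6)/21


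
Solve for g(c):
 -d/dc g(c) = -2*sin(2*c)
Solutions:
 g(c) = C1 - cos(2*c)


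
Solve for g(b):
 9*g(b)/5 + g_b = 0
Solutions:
 g(b) = C1*exp(-9*b/5)


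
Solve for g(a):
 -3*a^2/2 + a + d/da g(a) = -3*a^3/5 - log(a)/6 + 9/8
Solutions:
 g(a) = C1 - 3*a^4/20 + a^3/2 - a^2/2 - a*log(a)/6 + 31*a/24


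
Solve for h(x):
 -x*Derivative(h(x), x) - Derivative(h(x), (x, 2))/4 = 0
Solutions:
 h(x) = C1 + C2*erf(sqrt(2)*x)


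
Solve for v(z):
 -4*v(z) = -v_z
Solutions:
 v(z) = C1*exp(4*z)


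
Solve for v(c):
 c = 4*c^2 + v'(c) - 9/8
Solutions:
 v(c) = C1 - 4*c^3/3 + c^2/2 + 9*c/8


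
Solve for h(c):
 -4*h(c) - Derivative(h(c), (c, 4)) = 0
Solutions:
 h(c) = (C1*sin(c) + C2*cos(c))*exp(-c) + (C3*sin(c) + C4*cos(c))*exp(c)


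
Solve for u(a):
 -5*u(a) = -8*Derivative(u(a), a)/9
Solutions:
 u(a) = C1*exp(45*a/8)


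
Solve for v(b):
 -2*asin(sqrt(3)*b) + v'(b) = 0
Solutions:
 v(b) = C1 + 2*b*asin(sqrt(3)*b) + 2*sqrt(3)*sqrt(1 - 3*b^2)/3


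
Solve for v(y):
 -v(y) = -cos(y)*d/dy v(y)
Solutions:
 v(y) = C1*sqrt(sin(y) + 1)/sqrt(sin(y) - 1)


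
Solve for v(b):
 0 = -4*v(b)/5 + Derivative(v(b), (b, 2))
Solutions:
 v(b) = C1*exp(-2*sqrt(5)*b/5) + C2*exp(2*sqrt(5)*b/5)


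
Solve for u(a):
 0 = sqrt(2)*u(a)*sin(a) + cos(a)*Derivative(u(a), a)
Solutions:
 u(a) = C1*cos(a)^(sqrt(2))


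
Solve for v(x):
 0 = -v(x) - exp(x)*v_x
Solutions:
 v(x) = C1*exp(exp(-x))


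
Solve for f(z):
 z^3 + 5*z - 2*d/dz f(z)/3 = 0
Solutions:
 f(z) = C1 + 3*z^4/8 + 15*z^2/4


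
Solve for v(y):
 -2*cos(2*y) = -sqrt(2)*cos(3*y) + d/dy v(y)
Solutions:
 v(y) = C1 - sin(2*y) + sqrt(2)*sin(3*y)/3


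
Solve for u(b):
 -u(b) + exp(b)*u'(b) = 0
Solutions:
 u(b) = C1*exp(-exp(-b))


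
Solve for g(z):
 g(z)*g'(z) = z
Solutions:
 g(z) = -sqrt(C1 + z^2)
 g(z) = sqrt(C1 + z^2)


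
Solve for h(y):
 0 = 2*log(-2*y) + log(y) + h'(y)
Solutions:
 h(y) = C1 - 3*y*log(y) + y*(-2*log(2) + 3 - 2*I*pi)


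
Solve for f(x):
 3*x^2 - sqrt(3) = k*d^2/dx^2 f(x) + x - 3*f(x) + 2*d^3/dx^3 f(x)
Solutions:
 f(x) = C1*exp(-x*(k^2/(k^3 + sqrt(-k^6 + (k^3 - 162)^2) - 162)^(1/3) + k + (k^3 + sqrt(-k^6 + (k^3 - 162)^2) - 162)^(1/3))/6) + C2*exp(x*(-4*k^2/((-1 + sqrt(3)*I)*(k^3 + sqrt(-k^6 + (k^3 - 162)^2) - 162)^(1/3)) - 2*k + (k^3 + sqrt(-k^6 + (k^3 - 162)^2) - 162)^(1/3) - sqrt(3)*I*(k^3 + sqrt(-k^6 + (k^3 - 162)^2) - 162)^(1/3))/12) + C3*exp(x*(4*k^2/((1 + sqrt(3)*I)*(k^3 + sqrt(-k^6 + (k^3 - 162)^2) - 162)^(1/3)) - 2*k + (k^3 + sqrt(-k^6 + (k^3 - 162)^2) - 162)^(1/3) + sqrt(3)*I*(k^3 + sqrt(-k^6 + (k^3 - 162)^2) - 162)^(1/3))/12) - 2*k/3 - x^2 + x/3 + sqrt(3)/3


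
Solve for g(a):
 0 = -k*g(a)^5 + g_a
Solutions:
 g(a) = -(-1/(C1 + 4*a*k))^(1/4)
 g(a) = (-1/(C1 + 4*a*k))^(1/4)
 g(a) = -I*(-1/(C1 + 4*a*k))^(1/4)
 g(a) = I*(-1/(C1 + 4*a*k))^(1/4)


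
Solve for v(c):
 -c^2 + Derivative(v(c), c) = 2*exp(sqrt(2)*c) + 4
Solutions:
 v(c) = C1 + c^3/3 + 4*c + sqrt(2)*exp(sqrt(2)*c)


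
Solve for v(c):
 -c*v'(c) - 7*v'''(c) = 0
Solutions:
 v(c) = C1 + Integral(C2*airyai(-7^(2/3)*c/7) + C3*airybi(-7^(2/3)*c/7), c)


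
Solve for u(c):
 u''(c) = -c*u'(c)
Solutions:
 u(c) = C1 + C2*erf(sqrt(2)*c/2)


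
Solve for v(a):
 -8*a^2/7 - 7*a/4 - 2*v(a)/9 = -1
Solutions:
 v(a) = -36*a^2/7 - 63*a/8 + 9/2


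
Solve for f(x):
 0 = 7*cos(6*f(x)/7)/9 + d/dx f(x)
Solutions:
 7*x/9 - 7*log(sin(6*f(x)/7) - 1)/12 + 7*log(sin(6*f(x)/7) + 1)/12 = C1


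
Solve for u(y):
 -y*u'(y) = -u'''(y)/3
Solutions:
 u(y) = C1 + Integral(C2*airyai(3^(1/3)*y) + C3*airybi(3^(1/3)*y), y)


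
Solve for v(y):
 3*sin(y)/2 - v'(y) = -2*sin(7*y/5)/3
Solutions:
 v(y) = C1 - 3*cos(y)/2 - 10*cos(7*y/5)/21


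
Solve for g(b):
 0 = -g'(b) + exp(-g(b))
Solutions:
 g(b) = log(C1 + b)


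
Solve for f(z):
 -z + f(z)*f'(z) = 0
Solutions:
 f(z) = -sqrt(C1 + z^2)
 f(z) = sqrt(C1 + z^2)


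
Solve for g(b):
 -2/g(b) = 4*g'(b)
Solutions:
 g(b) = -sqrt(C1 - b)
 g(b) = sqrt(C1 - b)


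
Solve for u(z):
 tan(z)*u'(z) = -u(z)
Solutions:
 u(z) = C1/sin(z)


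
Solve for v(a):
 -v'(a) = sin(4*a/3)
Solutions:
 v(a) = C1 + 3*cos(4*a/3)/4


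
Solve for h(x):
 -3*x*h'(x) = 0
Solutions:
 h(x) = C1


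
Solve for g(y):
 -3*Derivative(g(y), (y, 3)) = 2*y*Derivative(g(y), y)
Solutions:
 g(y) = C1 + Integral(C2*airyai(-2^(1/3)*3^(2/3)*y/3) + C3*airybi(-2^(1/3)*3^(2/3)*y/3), y)


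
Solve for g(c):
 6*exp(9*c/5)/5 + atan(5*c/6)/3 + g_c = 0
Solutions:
 g(c) = C1 - c*atan(5*c/6)/3 - 2*exp(9*c/5)/3 + log(25*c^2 + 36)/5


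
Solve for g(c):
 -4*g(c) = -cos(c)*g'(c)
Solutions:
 g(c) = C1*(sin(c)^2 + 2*sin(c) + 1)/(sin(c)^2 - 2*sin(c) + 1)


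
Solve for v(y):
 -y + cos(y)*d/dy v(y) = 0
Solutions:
 v(y) = C1 + Integral(y/cos(y), y)


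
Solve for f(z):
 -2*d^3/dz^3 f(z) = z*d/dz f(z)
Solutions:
 f(z) = C1 + Integral(C2*airyai(-2^(2/3)*z/2) + C3*airybi(-2^(2/3)*z/2), z)


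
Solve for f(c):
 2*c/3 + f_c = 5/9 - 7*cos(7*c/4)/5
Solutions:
 f(c) = C1 - c^2/3 + 5*c/9 - 4*sin(7*c/4)/5


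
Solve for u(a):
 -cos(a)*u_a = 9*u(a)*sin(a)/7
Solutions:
 u(a) = C1*cos(a)^(9/7)


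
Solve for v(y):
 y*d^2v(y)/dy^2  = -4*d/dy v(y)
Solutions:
 v(y) = C1 + C2/y^3


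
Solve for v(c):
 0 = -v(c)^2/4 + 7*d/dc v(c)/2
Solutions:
 v(c) = -14/(C1 + c)


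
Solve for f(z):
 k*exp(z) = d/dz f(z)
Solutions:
 f(z) = C1 + k*exp(z)


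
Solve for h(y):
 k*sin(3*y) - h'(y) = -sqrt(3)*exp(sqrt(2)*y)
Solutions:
 h(y) = C1 - k*cos(3*y)/3 + sqrt(6)*exp(sqrt(2)*y)/2


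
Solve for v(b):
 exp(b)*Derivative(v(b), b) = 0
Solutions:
 v(b) = C1


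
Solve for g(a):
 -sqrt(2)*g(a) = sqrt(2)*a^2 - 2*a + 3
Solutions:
 g(a) = -a^2 + sqrt(2)*a - 3*sqrt(2)/2


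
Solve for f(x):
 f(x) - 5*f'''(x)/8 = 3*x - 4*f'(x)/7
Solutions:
 f(x) = C1*exp(-x*(16*22050^(1/3)/(sqrt(4646985) + 2205)^(1/3) + 420^(1/3)*(sqrt(4646985) + 2205)^(1/3))/210)*sin(3^(1/6)*x*(-140^(1/3)*3^(2/3)*(sqrt(4646985) + 2205)^(1/3) + 48*2450^(1/3)/(sqrt(4646985) + 2205)^(1/3))/210) + C2*exp(-x*(16*22050^(1/3)/(sqrt(4646985) + 2205)^(1/3) + 420^(1/3)*(sqrt(4646985) + 2205)^(1/3))/210)*cos(3^(1/6)*x*(-140^(1/3)*3^(2/3)*(sqrt(4646985) + 2205)^(1/3) + 48*2450^(1/3)/(sqrt(4646985) + 2205)^(1/3))/210) + C3*exp(x*(16*22050^(1/3)/(sqrt(4646985) + 2205)^(1/3) + 420^(1/3)*(sqrt(4646985) + 2205)^(1/3))/105) + 3*x - 12/7


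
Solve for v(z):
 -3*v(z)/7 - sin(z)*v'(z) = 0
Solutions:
 v(z) = C1*(cos(z) + 1)^(3/14)/(cos(z) - 1)^(3/14)


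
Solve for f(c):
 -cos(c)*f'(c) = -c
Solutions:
 f(c) = C1 + Integral(c/cos(c), c)


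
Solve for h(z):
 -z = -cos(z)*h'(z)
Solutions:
 h(z) = C1 + Integral(z/cos(z), z)


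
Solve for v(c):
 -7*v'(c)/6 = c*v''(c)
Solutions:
 v(c) = C1 + C2/c^(1/6)


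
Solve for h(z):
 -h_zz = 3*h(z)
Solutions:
 h(z) = C1*sin(sqrt(3)*z) + C2*cos(sqrt(3)*z)


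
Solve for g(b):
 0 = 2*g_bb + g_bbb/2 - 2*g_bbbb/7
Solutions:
 g(b) = C1 + C2*b + C3*exp(b*(7 - sqrt(497))/8) + C4*exp(b*(7 + sqrt(497))/8)


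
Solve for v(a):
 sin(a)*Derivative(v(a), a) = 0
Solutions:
 v(a) = C1


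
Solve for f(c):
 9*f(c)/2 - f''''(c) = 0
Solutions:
 f(c) = C1*exp(-2^(3/4)*sqrt(3)*c/2) + C2*exp(2^(3/4)*sqrt(3)*c/2) + C3*sin(2^(3/4)*sqrt(3)*c/2) + C4*cos(2^(3/4)*sqrt(3)*c/2)


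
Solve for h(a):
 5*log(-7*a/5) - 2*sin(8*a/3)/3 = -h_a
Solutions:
 h(a) = C1 - 5*a*log(-a) - 5*a*log(7) + 5*a + 5*a*log(5) - cos(8*a/3)/4


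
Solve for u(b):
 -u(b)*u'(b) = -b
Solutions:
 u(b) = -sqrt(C1 + b^2)
 u(b) = sqrt(C1 + b^2)


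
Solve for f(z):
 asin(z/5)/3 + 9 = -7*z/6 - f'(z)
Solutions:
 f(z) = C1 - 7*z^2/12 - z*asin(z/5)/3 - 9*z - sqrt(25 - z^2)/3


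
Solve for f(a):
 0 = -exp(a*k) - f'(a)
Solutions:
 f(a) = C1 - exp(a*k)/k


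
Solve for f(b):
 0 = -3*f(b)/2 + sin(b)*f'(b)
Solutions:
 f(b) = C1*(cos(b) - 1)^(3/4)/(cos(b) + 1)^(3/4)


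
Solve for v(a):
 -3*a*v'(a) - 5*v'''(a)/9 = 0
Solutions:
 v(a) = C1 + Integral(C2*airyai(-3*5^(2/3)*a/5) + C3*airybi(-3*5^(2/3)*a/5), a)


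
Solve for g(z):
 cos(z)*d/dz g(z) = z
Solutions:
 g(z) = C1 + Integral(z/cos(z), z)


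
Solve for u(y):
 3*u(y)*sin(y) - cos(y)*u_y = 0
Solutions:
 u(y) = C1/cos(y)^3


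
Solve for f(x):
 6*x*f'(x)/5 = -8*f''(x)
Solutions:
 f(x) = C1 + C2*erf(sqrt(30)*x/20)


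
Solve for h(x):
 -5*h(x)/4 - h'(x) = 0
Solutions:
 h(x) = C1*exp(-5*x/4)


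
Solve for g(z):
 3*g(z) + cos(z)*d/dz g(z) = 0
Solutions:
 g(z) = C1*(sin(z) - 1)^(3/2)/(sin(z) + 1)^(3/2)


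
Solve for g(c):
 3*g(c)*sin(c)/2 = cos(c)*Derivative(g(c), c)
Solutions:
 g(c) = C1/cos(c)^(3/2)


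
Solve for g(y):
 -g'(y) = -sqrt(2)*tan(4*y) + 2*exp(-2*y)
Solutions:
 g(y) = C1 + sqrt(2)*log(tan(4*y)^2 + 1)/8 + exp(-2*y)


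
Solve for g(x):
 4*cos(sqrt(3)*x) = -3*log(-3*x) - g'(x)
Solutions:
 g(x) = C1 - 3*x*log(-x) - 3*x*log(3) + 3*x - 4*sqrt(3)*sin(sqrt(3)*x)/3


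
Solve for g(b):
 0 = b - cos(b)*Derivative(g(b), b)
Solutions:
 g(b) = C1 + Integral(b/cos(b), b)


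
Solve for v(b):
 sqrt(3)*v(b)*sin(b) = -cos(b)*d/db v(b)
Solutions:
 v(b) = C1*cos(b)^(sqrt(3))


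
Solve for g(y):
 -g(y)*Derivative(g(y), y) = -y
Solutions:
 g(y) = -sqrt(C1 + y^2)
 g(y) = sqrt(C1 + y^2)


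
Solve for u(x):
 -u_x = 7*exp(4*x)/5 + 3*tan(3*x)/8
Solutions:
 u(x) = C1 - 7*exp(4*x)/20 + log(cos(3*x))/8


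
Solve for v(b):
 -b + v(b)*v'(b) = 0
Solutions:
 v(b) = -sqrt(C1 + b^2)
 v(b) = sqrt(C1 + b^2)


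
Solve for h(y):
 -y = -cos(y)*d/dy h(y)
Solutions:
 h(y) = C1 + Integral(y/cos(y), y)


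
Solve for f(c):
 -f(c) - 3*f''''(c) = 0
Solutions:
 f(c) = (C1*sin(sqrt(2)*3^(3/4)*c/6) + C2*cos(sqrt(2)*3^(3/4)*c/6))*exp(-sqrt(2)*3^(3/4)*c/6) + (C3*sin(sqrt(2)*3^(3/4)*c/6) + C4*cos(sqrt(2)*3^(3/4)*c/6))*exp(sqrt(2)*3^(3/4)*c/6)


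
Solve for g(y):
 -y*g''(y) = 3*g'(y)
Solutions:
 g(y) = C1 + C2/y^2


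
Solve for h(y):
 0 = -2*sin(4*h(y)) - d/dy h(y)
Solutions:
 h(y) = -acos((-C1 - exp(16*y))/(C1 - exp(16*y)))/4 + pi/2
 h(y) = acos((-C1 - exp(16*y))/(C1 - exp(16*y)))/4


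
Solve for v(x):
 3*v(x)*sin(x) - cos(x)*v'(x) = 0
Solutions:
 v(x) = C1/cos(x)^3


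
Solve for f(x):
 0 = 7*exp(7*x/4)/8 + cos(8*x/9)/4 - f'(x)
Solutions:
 f(x) = C1 + exp(7*x/4)/2 + 9*sin(8*x/9)/32


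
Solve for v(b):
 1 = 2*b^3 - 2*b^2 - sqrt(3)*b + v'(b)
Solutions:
 v(b) = C1 - b^4/2 + 2*b^3/3 + sqrt(3)*b^2/2 + b


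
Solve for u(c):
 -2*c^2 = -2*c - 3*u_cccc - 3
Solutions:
 u(c) = C1 + C2*c + C3*c^2 + C4*c^3 + c^6/540 - c^5/180 - c^4/24


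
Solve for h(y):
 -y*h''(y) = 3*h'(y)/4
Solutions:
 h(y) = C1 + C2*y^(1/4)


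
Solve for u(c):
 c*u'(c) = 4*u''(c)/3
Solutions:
 u(c) = C1 + C2*erfi(sqrt(6)*c/4)


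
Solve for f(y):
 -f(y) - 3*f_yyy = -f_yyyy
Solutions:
 f(y) = C1*exp(y*(-sqrt(3)*sqrt(-16*18^(1/3)/(-81 + sqrt(7329))^(1/3) + 2*12^(1/3)*(-81 + sqrt(7329))^(1/3) + 27) + 9)/12)*sin(sqrt(6)*y*sqrt(-27 - 8*18^(1/3)/(-81 + sqrt(7329))^(1/3) + 12^(1/3)*(-81 + sqrt(7329))^(1/3) + 81*sqrt(3)/sqrt(-16*18^(1/3)/(-81 + sqrt(7329))^(1/3) + 2*12^(1/3)*(-81 + sqrt(7329))^(1/3) + 27))/12) + C2*exp(y*(-sqrt(3)*sqrt(-16*18^(1/3)/(-81 + sqrt(7329))^(1/3) + 2*12^(1/3)*(-81 + sqrt(7329))^(1/3) + 27) + 9)/12)*cos(sqrt(6)*y*sqrt(-27 - 8*18^(1/3)/(-81 + sqrt(7329))^(1/3) + 12^(1/3)*(-81 + sqrt(7329))^(1/3) + 81*sqrt(3)/sqrt(-16*18^(1/3)/(-81 + sqrt(7329))^(1/3) + 2*12^(1/3)*(-81 + sqrt(7329))^(1/3) + 27))/12) + C3*exp(y*(sqrt(3)*sqrt(-16*18^(1/3)/(-81 + sqrt(7329))^(1/3) + 2*12^(1/3)*(-81 + sqrt(7329))^(1/3) + 27) + 9 + sqrt(6)*sqrt(-12^(1/3)*(-81 + sqrt(7329))^(1/3) + 8*18^(1/3)/(-81 + sqrt(7329))^(1/3) + 27 + 81*sqrt(3)/sqrt(-16*18^(1/3)/(-81 + sqrt(7329))^(1/3) + 2*12^(1/3)*(-81 + sqrt(7329))^(1/3) + 27)))/12) + C4*exp(y*(-sqrt(6)*sqrt(-12^(1/3)*(-81 + sqrt(7329))^(1/3) + 8*18^(1/3)/(-81 + sqrt(7329))^(1/3) + 27 + 81*sqrt(3)/sqrt(-16*18^(1/3)/(-81 + sqrt(7329))^(1/3) + 2*12^(1/3)*(-81 + sqrt(7329))^(1/3) + 27)) + sqrt(3)*sqrt(-16*18^(1/3)/(-81 + sqrt(7329))^(1/3) + 2*12^(1/3)*(-81 + sqrt(7329))^(1/3) + 27) + 9)/12)
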